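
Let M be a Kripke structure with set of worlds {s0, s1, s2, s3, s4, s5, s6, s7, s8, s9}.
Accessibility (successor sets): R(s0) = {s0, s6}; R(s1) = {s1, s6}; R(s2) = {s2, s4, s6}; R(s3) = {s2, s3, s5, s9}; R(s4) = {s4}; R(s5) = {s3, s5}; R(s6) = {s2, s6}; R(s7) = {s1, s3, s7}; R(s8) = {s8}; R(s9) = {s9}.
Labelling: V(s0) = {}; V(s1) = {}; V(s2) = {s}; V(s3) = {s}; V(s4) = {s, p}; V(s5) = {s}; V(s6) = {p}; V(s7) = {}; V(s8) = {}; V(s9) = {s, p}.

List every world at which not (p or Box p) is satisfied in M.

Let φ = not (p or Box p). Evaluate φ at each world:
  s0 (successors {s0, s6}): φ is true.
  s1 (successors {s1, s6}): φ is true.
  s2 (successors {s2, s4, s6}): φ is true.
  s3 (successors {s2, s3, s5, s9}): φ is true.
  s4 (successors {s4}): φ is false.
  s5 (successors {s3, s5}): φ is true.
  s6 (successors {s2, s6}): φ is false.
  s7 (successors {s1, s3, s7}): φ is true.
  s8 (successors {s8}): φ is true.
  s9 (successors {s9}): φ is false.
For instance, at s8:
  At s8: p or Box p is false, so not (p or Box p) is true.
    At s8: p is false, Box p is false, so p or Box p is false.
      At s8: Box p requires p at every successor {s8}.
        p fails at s8, so Box p is false at s8.
Satisfying worlds: {s0, s1, s2, s3, s5, s7, s8}

s0, s1, s2, s3, s5, s7, s8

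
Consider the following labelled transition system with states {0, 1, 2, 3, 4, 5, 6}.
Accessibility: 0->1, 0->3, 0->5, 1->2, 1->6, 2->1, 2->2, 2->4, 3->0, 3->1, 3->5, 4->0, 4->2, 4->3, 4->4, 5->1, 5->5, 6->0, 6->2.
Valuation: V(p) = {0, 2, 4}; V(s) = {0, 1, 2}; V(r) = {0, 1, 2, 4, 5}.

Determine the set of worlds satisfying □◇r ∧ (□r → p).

Recall that □ψ holds at a world iff ψ holds at every accessible world, and ◇ψ holds iff ψ holds at some accessible world.
Let φ = □◇r ∧ (□r → p). Evaluate φ at each world:
  0 (successors {1, 3, 5}): φ is true.
  1 (successors {2, 6}): φ is true.
  2 (successors {1, 2, 4}): φ is true.
  3 (successors {0, 1, 5}): φ is false.
  4 (successors {0, 2, 3, 4}): φ is true.
  5 (successors {1, 5}): φ is false.
  6 (successors {0, 2}): φ is false.
For instance, at 0:
  At 0: □◇r is true, □r → p is true, so □◇r ∧ (□r → p) is true.
    At 0: □◇r requires ◇r at every successor {1, 3, 5}.
      At 1: ◇r is true.
      At 3: ◇r is true.
      At 5: ◇r is true.
    So □◇r is true at 0.
    At 0: □r is false, p is true, so □r → p is true.
      At 0: □r requires r at every successor {1, 3, 5}.
        r fails at 3, so □r is false at 0.
Satisfying worlds: {0, 1, 2, 4}

0, 1, 2, 4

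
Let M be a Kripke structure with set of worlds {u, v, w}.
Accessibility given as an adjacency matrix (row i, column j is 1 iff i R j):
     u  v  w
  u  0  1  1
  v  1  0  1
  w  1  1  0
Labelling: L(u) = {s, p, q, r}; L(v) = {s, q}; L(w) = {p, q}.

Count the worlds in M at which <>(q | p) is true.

3

Let φ = <>(q | p). Evaluate φ at each world:
  u (successors {v, w}): φ is true.
  v (successors {u, w}): φ is true.
  w (successors {u, v}): φ is true.
For instance, at v:
  At v: <>(q | p) requires q | p at some successor in {u, w}.
    q | p holds at u, so <>(q | p) is true at v.
Satisfying worlds: {u, v, w}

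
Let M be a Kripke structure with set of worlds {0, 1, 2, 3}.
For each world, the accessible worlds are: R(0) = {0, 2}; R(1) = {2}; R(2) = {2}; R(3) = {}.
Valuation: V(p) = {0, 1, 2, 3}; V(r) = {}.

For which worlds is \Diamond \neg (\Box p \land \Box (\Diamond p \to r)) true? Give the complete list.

0, 1, 2

Let φ = \Diamond \neg (\Box p \land \Box (\Diamond p \to r)). Evaluate φ at each world:
  0 (successors {0, 2}): φ is true.
  1 (successors {2}): φ is true.
  2 (successors {2}): φ is true.
  3 (successors ∅): φ is false.
For instance, at 1:
  At 1: \Diamond \neg (\Box p \land \Box (\Diamond p \to r)) requires \neg (\Box p \land \Box (\Diamond p \to r)) at some successor in {2}.
    \neg (\Box p \land \Box (\Diamond p \to r)) holds at 2, so \Diamond \neg (\Box p \land \Box (\Diamond p \to r)) is true at 1.
      At 2: \Box p \land \Box (\Diamond p \to r) is false, so \neg (\Box p \land \Box (\Diamond p \to r)) is true.
Satisfying worlds: {0, 1, 2}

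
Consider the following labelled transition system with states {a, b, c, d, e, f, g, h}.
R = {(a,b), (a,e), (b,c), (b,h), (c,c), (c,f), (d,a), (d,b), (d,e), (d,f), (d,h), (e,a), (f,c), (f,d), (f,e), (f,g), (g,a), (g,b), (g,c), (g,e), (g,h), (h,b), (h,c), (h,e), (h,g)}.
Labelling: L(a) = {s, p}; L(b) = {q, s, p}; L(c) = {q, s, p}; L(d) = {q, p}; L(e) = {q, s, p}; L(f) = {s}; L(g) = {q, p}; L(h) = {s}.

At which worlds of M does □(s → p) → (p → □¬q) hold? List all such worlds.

Let φ = □(s → p) → (p → □¬q). Evaluate φ at each world:
  a (successors {b, e}): φ is false.
  b (successors {c, h}): φ is true.
  c (successors {c, f}): φ is true.
  d (successors {a, b, e, f, h}): φ is true.
  e (successors {a}): φ is true.
  f (successors {c, d, e, g}): φ is true.
  g (successors {a, b, c, e, h}): φ is true.
  h (successors {b, c, e, g}): φ is true.
For instance, at f:
  At f: □(s → p) is true, p → □¬q is true, so □(s → p) → (p → □¬q) is true.
    At f: □(s → p) requires s → p at every successor {c, d, e, g}.
      At c: s → p is true.
      At d: s → p is true.
      At e: s → p is true.
      At g: s → p is true.
    So □(s → p) is true at f.
    At f: p is false, □¬q is false, so p → □¬q is true.
      At f: □¬q requires ¬q at every successor {c, d, e, g}.
        ¬q fails at c, so □¬q is false at f.
Satisfying worlds: {b, c, d, e, f, g, h}

b, c, d, e, f, g, h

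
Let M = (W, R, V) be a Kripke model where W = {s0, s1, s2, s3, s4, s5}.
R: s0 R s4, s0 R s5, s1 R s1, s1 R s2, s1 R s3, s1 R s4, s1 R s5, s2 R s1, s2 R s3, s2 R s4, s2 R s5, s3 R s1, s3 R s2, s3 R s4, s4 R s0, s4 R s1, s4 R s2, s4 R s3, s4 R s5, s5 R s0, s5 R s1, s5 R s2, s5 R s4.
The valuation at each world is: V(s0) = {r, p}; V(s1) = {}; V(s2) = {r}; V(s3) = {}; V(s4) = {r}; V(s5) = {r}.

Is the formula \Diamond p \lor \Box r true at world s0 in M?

At s0: \Diamond p is false, \Box r is true, so \Diamond p \lor \Box r is true.
  At s0: \Diamond p requires p at some successor in {s4, s5}.
    At s4: p is false.
    At s5: p is false.
  So \Diamond p is false at s0.
  At s0: \Box r requires r at every successor {s4, s5}.
    At s4: r is true.
    At s5: r is true.
  So \Box r is true at s0.

Yes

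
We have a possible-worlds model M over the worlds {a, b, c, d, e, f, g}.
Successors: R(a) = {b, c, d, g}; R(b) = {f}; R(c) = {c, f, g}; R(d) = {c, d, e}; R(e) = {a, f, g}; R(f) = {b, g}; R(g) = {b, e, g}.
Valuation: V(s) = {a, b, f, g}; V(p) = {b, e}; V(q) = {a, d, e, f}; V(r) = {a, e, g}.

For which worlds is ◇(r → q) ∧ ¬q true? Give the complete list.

Let φ = ◇(r → q) ∧ ¬q. Evaluate φ at each world:
  a (successors {b, c, d, g}): φ is false.
  b (successors {f}): φ is true.
  c (successors {c, f, g}): φ is true.
  d (successors {c, d, e}): φ is false.
  e (successors {a, f, g}): φ is false.
  f (successors {b, g}): φ is false.
  g (successors {b, e, g}): φ is true.
For instance, at g:
  At g: ◇(r → q) is true, ¬q is true, so ◇(r → q) ∧ ¬q is true.
    At g: ◇(r → q) requires r → q at some successor in {b, e, g}.
      r → q holds at b, so ◇(r → q) is true at g.
Satisfying worlds: {b, c, g}

b, c, g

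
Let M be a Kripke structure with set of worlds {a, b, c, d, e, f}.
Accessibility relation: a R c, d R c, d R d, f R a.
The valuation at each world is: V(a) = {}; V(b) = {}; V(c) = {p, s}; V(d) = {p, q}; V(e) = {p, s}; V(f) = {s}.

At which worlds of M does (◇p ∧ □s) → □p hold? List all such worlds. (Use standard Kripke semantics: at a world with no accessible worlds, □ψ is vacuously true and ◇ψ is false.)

Let φ = (◇p ∧ □s) → □p. Evaluate φ at each world:
  a (successors {c}): φ is true.
  b (successors ∅): φ is true.
  c (successors ∅): φ is true.
  d (successors {c, d}): φ is true.
  e (successors ∅): φ is true.
  f (successors {a}): φ is true.
For instance, at f:
  At f: ◇p ∧ □s is false, □p is false, so (◇p ∧ □s) → □p is true.
    At f: ◇p is false, □s is false, so ◇p ∧ □s is false.
      At f: ◇p requires p at some successor in {a}.
        At a: p is false.
      So ◇p is false at f.
      At f: □s requires s at every successor {a}.
        s fails at a, so □s is false at f.
    At f: □p requires p at every successor {a}.
      p fails at a, so □p is false at f.
Satisfying worlds: {a, b, c, d, e, f}

a, b, c, d, e, f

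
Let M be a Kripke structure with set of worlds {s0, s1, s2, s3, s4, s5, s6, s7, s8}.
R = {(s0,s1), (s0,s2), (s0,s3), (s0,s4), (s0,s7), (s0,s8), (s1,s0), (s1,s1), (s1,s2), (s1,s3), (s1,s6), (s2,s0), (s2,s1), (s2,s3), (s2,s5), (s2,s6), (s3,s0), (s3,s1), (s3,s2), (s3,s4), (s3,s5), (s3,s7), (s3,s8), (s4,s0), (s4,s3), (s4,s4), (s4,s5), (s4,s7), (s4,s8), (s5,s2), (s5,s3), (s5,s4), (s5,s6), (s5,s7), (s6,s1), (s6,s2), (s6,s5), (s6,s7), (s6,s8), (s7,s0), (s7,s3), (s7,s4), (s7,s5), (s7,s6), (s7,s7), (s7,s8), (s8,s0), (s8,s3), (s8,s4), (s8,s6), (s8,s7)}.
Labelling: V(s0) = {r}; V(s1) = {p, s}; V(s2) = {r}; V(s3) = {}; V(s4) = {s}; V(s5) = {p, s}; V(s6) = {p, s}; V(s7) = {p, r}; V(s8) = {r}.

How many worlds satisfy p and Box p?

Let φ = p and Box p. Evaluate φ at each world:
  s0 (successors {s1, s2, s3, s4, s7, s8}): φ is false.
  s1 (successors {s0, s1, s2, s3, s6}): φ is false.
  s2 (successors {s0, s1, s3, s5, s6}): φ is false.
  s3 (successors {s0, s1, s2, s4, s5, s7, s8}): φ is false.
  s4 (successors {s0, s3, s4, s5, s7, s8}): φ is false.
  s5 (successors {s2, s3, s4, s6, s7}): φ is false.
  s6 (successors {s1, s2, s5, s7, s8}): φ is false.
  s7 (successors {s0, s3, s4, s5, s6, s7, s8}): φ is false.
  s8 (successors {s0, s3, s4, s6, s7}): φ is false.
For instance, at s3:
  At s3: p is false, Box p is false, so p and Box p is false.
    At s3: Box p requires p at every successor {s0, s1, s2, s4, s5, s7, s8}.
      p fails at s0, so Box p is false at s3.
Satisfying worlds: none.

0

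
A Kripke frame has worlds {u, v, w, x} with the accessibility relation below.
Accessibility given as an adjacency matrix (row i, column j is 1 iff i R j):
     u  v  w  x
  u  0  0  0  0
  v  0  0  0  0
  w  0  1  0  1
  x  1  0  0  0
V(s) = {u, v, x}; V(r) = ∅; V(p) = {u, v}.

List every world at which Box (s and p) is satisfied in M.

Let φ = Box (s and p). Evaluate φ at each world:
  u (successors ∅): φ is true.
  v (successors ∅): φ is true.
  w (successors {v, x}): φ is false.
  x (successors {u}): φ is true.
For instance, at w:
  At w: Box (s and p) requires s and p at every successor {v, x}.
    s and p fails at x, so Box (s and p) is false at w.
Satisfying worlds: {u, v, x}

u, v, x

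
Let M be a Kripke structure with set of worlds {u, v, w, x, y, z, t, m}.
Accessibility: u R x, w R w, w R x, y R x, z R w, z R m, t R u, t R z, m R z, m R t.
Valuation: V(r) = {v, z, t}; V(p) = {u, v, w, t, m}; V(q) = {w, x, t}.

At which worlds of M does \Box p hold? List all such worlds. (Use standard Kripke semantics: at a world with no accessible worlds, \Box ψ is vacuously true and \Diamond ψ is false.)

Let φ = \Box p. Evaluate φ at each world:
  u (successors {x}): φ is false.
  v (successors ∅): φ is true.
  w (successors {w, x}): φ is false.
  x (successors ∅): φ is true.
  y (successors {x}): φ is false.
  z (successors {w, m}): φ is true.
  t (successors {u, z}): φ is false.
  m (successors {z, t}): φ is false.
For instance, at w:
  At w: \Box p requires p at every successor {w, x}.
    p fails at x, so \Box p is false at w.
Satisfying worlds: {v, x, z}

v, x, z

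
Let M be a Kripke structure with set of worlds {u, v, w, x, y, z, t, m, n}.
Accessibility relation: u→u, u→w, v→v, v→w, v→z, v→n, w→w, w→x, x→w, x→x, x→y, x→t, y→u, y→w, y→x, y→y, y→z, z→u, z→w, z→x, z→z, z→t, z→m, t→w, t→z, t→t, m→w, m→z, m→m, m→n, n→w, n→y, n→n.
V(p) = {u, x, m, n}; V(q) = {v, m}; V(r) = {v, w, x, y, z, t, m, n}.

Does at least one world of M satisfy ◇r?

Recall that ◇ψ holds at a world iff ψ holds at some accessible world.
Let φ = ◇r. Evaluate φ at each world:
  u (successors {u, w}): φ is true.
  v (successors {v, w, z, n}): φ is true.
  w (successors {w, x}): φ is true.
  x (successors {w, x, y, t}): φ is true.
  y (successors {u, w, x, y, z}): φ is true.
  z (successors {u, w, x, z, t, m}): φ is true.
  t (successors {w, z, t}): φ is true.
  m (successors {w, z, m, n}): φ is true.
  n (successors {w, y, n}): φ is true.
Detail at u (witness):
  At u: ◇r requires r at some successor in {u, w}.
    r holds at w, so ◇r is true at u.

Yes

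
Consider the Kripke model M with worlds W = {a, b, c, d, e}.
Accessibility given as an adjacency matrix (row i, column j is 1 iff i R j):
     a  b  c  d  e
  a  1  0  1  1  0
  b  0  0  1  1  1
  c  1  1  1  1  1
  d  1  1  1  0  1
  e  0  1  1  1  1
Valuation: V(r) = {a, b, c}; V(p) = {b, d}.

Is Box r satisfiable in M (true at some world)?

No

Recall that Box ψ holds at a world iff ψ holds at every accessible world, and Dia ψ holds iff ψ holds at some accessible world.
Let φ = Box r. Evaluate φ at each world:
  a (successors {a, c, d}): φ is false.
  b (successors {c, d, e}): φ is false.
  c (successors {a, b, c, d, e}): φ is false.
  d (successors {a, b, c, e}): φ is false.
  e (successors {b, c, d, e}): φ is false.
For instance, at d:
  At d: Box r requires r at every successor {a, b, c, e}.
    r fails at e, so Box r is false at d.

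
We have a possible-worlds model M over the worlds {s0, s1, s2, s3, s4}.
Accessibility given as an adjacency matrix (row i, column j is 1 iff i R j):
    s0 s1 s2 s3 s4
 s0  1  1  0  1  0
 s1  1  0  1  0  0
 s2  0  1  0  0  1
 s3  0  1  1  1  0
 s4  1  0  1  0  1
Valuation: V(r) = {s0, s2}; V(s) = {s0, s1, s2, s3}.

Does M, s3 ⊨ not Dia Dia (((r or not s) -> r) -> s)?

No

Recall that Dia ψ holds at a world iff ψ holds at some accessible world.
At s3: Dia Dia (((r or not s) -> r) -> s) is true, so not Dia Dia (((r or not s) -> r) -> s) is false.
  At s3: Dia Dia (((r or not s) -> r) -> s) requires Dia (((r or not s) -> r) -> s) at some successor in {s1, s2, s3}.
    Dia (((r or not s) -> r) -> s) holds at s1, so Dia Dia (((r or not s) -> r) -> s) is true at s3.
      At s1: Dia (((r or not s) -> r) -> s) requires ((r or not s) -> r) -> s at some successor in {s0, s2}.
        ((r or not s) -> r) -> s holds at s0, so Dia (((r or not s) -> r) -> s) is true at s1.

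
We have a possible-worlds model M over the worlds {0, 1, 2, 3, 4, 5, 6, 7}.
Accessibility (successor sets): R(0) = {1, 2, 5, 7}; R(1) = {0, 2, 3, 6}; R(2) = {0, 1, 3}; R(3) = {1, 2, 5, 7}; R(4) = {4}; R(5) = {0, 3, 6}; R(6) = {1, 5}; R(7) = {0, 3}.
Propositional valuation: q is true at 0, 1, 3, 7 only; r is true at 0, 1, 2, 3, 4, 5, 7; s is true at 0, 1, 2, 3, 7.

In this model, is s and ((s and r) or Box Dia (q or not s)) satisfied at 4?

No

At 4: s is false, (s and r) or Box Dia (q or not s) is true, so s and ((s and r) or Box Dia (q or not s)) is false.
  At 4: s and r is false, Box Dia (q or not s) is true, so (s and r) or Box Dia (q or not s) is true.
    At 4: Box Dia (q or not s) requires Dia (q or not s) at every successor {4}.
      At 4: Dia (q or not s) is true.
    So Box Dia (q or not s) is true at 4.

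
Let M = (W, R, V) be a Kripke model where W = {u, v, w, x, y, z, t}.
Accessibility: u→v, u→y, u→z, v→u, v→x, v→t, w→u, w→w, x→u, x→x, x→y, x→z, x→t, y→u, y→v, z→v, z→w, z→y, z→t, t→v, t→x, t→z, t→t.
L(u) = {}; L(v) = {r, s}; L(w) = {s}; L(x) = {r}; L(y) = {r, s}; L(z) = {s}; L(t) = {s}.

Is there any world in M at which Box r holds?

No

Let φ = Box r. Evaluate φ at each world:
  u (successors {v, y, z}): φ is false.
  v (successors {u, x, t}): φ is false.
  w (successors {u, w}): φ is false.
  x (successors {u, x, y, z, t}): φ is false.
  y (successors {u, v}): φ is false.
  z (successors {v, w, y, t}): φ is false.
  t (successors {v, x, z, t}): φ is false.
For instance, at t:
  At t: Box r requires r at every successor {v, x, z, t}.
    r fails at z, so Box r is false at t.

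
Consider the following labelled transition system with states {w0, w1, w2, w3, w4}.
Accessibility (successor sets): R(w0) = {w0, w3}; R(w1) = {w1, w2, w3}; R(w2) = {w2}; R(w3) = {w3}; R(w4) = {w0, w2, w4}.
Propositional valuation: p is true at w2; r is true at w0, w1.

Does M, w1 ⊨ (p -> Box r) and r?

Recall that Box ψ holds at a world iff ψ holds at every accessible world, and Dia ψ holds iff ψ holds at some accessible world.
At w1: p -> Box r is true, r is true, so (p -> Box r) and r is true.
  At w1: p is false, Box r is false, so p -> Box r is true.
    At w1: Box r requires r at every successor {w1, w2, w3}.
      r fails at w2, so Box r is false at w1.

Yes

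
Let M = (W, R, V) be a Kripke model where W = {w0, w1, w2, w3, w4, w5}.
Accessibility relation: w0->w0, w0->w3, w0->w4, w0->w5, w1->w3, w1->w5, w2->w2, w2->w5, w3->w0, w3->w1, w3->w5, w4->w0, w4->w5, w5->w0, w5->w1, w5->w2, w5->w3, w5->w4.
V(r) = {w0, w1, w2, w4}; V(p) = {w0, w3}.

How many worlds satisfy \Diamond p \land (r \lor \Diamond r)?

5

Recall that \Diamond ψ holds at a world iff ψ holds at some accessible world.
Let φ = \Diamond p \land (r \lor \Diamond r). Evaluate φ at each world:
  w0 (successors {w0, w3, w4, w5}): φ is true.
  w1 (successors {w3, w5}): φ is true.
  w2 (successors {w2, w5}): φ is false.
  w3 (successors {w0, w1, w5}): φ is true.
  w4 (successors {w0, w5}): φ is true.
  w5 (successors {w0, w1, w2, w3, w4}): φ is true.
For instance, at w3:
  At w3: \Diamond p is true, r \lor \Diamond r is true, so \Diamond p \land (r \lor \Diamond r) is true.
    At w3: \Diamond p requires p at some successor in {w0, w1, w5}.
      p holds at w0, so \Diamond p is true at w3.
    At w3: r is false, \Diamond r is true, so r \lor \Diamond r is true.
      At w3: \Diamond r requires r at some successor in {w0, w1, w5}.
        r holds at w0, so \Diamond r is true at w3.
Satisfying worlds: {w0, w1, w3, w4, w5}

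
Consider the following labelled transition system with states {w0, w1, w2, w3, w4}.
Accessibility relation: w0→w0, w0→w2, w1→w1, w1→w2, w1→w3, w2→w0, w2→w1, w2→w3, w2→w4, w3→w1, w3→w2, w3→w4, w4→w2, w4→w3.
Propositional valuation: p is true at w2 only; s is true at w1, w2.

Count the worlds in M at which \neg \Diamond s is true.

Recall that \Diamond ψ holds at a world iff ψ holds at some accessible world.
Let φ = \neg \Diamond s. Evaluate φ at each world:
  w0 (successors {w0, w2}): φ is false.
  w1 (successors {w1, w2, w3}): φ is false.
  w2 (successors {w0, w1, w3, w4}): φ is false.
  w3 (successors {w1, w2, w4}): φ is false.
  w4 (successors {w2, w3}): φ is false.
For instance, at w4:
  At w4: \Diamond s is true, so \neg \Diamond s is false.
    At w4: \Diamond s requires s at some successor in {w2, w3}.
      s holds at w2, so \Diamond s is true at w4.
Satisfying worlds: none.

0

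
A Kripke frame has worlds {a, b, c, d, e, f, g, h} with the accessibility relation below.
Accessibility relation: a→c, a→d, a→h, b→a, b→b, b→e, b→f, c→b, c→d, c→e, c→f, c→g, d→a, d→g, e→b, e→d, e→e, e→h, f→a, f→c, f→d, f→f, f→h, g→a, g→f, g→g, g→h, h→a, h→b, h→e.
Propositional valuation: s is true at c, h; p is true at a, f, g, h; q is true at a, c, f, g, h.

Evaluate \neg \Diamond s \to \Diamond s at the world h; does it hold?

At h: \neg \Diamond s is true, \Diamond s is false, so \neg \Diamond s \to \Diamond s is false.
  At h: \Diamond s is false, so \neg \Diamond s is true.
    At h: \Diamond s requires s at some successor in {a, b, e}.
      At a: s is false.
      At b: s is false.
      At e: s is false.
    So \Diamond s is false at h.
  At h: \Diamond s requires s at some successor in {a, b, e}.
    At a: s is false.
    At b: s is false.
    At e: s is false.
  So \Diamond s is false at h.

No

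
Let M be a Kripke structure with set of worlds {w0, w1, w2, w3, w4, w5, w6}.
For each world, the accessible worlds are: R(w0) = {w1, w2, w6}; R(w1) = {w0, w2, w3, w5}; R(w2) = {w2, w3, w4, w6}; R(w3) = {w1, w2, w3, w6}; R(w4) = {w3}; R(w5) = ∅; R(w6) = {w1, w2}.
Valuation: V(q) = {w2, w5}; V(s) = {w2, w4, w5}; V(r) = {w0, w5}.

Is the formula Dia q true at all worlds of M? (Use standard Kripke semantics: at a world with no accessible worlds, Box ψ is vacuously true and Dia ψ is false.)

Let φ = Dia q. Evaluate φ at each world:
  w0 (successors {w1, w2, w6}): φ is true.
  w1 (successors {w0, w2, w3, w5}): φ is true.
  w2 (successors {w2, w3, w4, w6}): φ is true.
  w3 (successors {w1, w2, w3, w6}): φ is true.
  w4 (successors {w3}): φ is false.
  w5 (successors ∅): φ is false.
  w6 (successors {w1, w2}): φ is true.
Detail at w4 (counterexample):
  At w4: Dia q requires q at some successor in {w3}.
    At w3: q is false.
  So Dia q is false at w4.

No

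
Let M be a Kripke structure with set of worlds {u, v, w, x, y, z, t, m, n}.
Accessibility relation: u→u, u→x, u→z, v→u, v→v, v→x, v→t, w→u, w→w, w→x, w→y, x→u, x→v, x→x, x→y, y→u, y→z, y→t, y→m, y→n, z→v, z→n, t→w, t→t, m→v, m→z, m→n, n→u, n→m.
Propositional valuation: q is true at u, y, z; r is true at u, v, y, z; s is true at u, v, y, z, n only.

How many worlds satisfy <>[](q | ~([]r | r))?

9

Let φ = <>[](q | ~([]r | r)). Evaluate φ at each world:
  u (successors {u, x, z}): φ is true.
  v (successors {u, v, x, t}): φ is true.
  w (successors {u, w, x, y}): φ is true.
  x (successors {u, v, x, y}): φ is true.
  y (successors {u, z, t, m, n}): φ is true.
  z (successors {v, n}): φ is true.
  t (successors {w, t}): φ is true.
  m (successors {v, z, n}): φ is true.
  n (successors {u, m}): φ is true.
For instance, at y:
  At y: <>[](q | ~([]r | r)) requires [](q | ~([]r | r)) at some successor in {u, z, t, m, n}.
    [](q | ~([]r | r)) holds at u, so <>[](q | ~([]r | r)) is true at y.
      At u: [](q | ~([]r | r)) requires q | ~([]r | r) at every successor {u, x, z}.
        At u: q | ~([]r | r) is true.
        At x: q | ~([]r | r) is true.
        At z: q | ~([]r | r) is true.
      So [](q | ~([]r | r)) is true at u.
Satisfying worlds: {u, v, w, x, y, z, t, m, n}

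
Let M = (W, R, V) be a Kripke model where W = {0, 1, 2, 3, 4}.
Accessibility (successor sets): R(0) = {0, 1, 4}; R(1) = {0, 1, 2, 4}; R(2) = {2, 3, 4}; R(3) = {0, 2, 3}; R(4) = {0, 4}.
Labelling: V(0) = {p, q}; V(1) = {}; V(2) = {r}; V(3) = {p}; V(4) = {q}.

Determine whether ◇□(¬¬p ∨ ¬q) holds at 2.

Yes

At 2: ◇□(¬¬p ∨ ¬q) requires □(¬¬p ∨ ¬q) at some successor in {2, 3, 4}.
  □(¬¬p ∨ ¬q) holds at 3, so ◇□(¬¬p ∨ ¬q) is true at 2.
    At 3: □(¬¬p ∨ ¬q) requires ¬¬p ∨ ¬q at every successor {0, 2, 3}.
      At 0: ¬¬p ∨ ¬q is true.
      At 2: ¬¬p ∨ ¬q is true.
      At 3: ¬¬p ∨ ¬q is true.
    So □(¬¬p ∨ ¬q) is true at 3.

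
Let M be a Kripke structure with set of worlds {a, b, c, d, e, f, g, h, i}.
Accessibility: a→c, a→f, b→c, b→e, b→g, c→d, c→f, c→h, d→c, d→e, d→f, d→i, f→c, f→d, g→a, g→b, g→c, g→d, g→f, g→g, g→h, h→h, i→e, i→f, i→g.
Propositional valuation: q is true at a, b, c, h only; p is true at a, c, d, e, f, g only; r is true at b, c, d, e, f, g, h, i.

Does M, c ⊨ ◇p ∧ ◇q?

Yes

At c: ◇p is true, ◇q is true, so ◇p ∧ ◇q is true.
  At c: ◇p requires p at some successor in {d, f, h}.
    p holds at d, so ◇p is true at c.
  At c: ◇q requires q at some successor in {d, f, h}.
    q holds at h, so ◇q is true at c.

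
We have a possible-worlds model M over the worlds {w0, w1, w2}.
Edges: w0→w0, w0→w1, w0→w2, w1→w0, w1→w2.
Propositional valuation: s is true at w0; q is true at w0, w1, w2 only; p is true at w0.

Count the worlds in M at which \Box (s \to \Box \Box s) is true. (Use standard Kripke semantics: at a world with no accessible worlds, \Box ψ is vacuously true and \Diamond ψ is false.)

Let φ = \Box (s \to \Box \Box s). Evaluate φ at each world:
  w0 (successors {w0, w1, w2}): φ is false.
  w1 (successors {w0, w2}): φ is false.
  w2 (successors ∅): φ is true.
For instance, at w0:
  At w0: \Box (s \to \Box \Box s) requires s \to \Box \Box s at every successor {w0, w1, w2}.
    s \to \Box \Box s fails at w0, so \Box (s \to \Box \Box s) is false at w0.
      At w0: s is true, \Box \Box s is false, so s \to \Box \Box s is false.
Satisfying worlds: {w2}

1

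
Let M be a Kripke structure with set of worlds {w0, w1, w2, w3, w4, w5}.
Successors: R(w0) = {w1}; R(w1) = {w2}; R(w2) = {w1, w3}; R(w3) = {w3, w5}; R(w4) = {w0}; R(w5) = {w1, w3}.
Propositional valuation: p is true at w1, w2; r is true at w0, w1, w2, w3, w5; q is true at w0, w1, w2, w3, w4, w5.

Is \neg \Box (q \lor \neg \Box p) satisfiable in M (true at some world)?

Recall that \Box ψ holds at a world iff ψ holds at every accessible world, and \Diamond ψ holds iff ψ holds at some accessible world.
Let φ = \neg \Box (q \lor \neg \Box p). Evaluate φ at each world:
  w0 (successors {w1}): φ is false.
  w1 (successors {w2}): φ is false.
  w2 (successors {w1, w3}): φ is false.
  w3 (successors {w3, w5}): φ is false.
  w4 (successors {w0}): φ is false.
  w5 (successors {w1, w3}): φ is false.
For instance, at w3:
  At w3: \Box (q \lor \neg \Box p) is true, so \neg \Box (q \lor \neg \Box p) is false.
    At w3: \Box (q \lor \neg \Box p) requires q \lor \neg \Box p at every successor {w3, w5}.
      At w3: q \lor \neg \Box p is true.
      At w5: q \lor \neg \Box p is true.
    So \Box (q \lor \neg \Box p) is true at w3.

No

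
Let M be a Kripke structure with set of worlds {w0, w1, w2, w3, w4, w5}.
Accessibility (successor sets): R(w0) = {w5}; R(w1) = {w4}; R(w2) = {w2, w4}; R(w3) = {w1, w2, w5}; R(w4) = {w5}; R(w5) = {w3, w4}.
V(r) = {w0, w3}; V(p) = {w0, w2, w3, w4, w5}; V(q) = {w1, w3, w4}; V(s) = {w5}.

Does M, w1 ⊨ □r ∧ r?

No

At w1: □r is false, r is false, so □r ∧ r is false.
  At w1: □r requires r at every successor {w4}.
    r fails at w4, so □r is false at w1.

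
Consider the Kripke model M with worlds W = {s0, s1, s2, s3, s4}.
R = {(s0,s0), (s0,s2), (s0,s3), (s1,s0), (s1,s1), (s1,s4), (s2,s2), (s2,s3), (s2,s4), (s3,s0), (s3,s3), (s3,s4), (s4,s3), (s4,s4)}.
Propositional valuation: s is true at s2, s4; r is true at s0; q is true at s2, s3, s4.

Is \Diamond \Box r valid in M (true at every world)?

No

Recall that \Box ψ holds at a world iff ψ holds at every accessible world, and \Diamond ψ holds iff ψ holds at some accessible world.
Let φ = \Diamond \Box r. Evaluate φ at each world:
  s0 (successors {s0, s2, s3}): φ is false.
  s1 (successors {s0, s1, s4}): φ is false.
  s2 (successors {s2, s3, s4}): φ is false.
  s3 (successors {s0, s3, s4}): φ is false.
  s4 (successors {s3, s4}): φ is false.
Detail at s0 (counterexample):
  At s0: \Diamond \Box r requires \Box r at some successor in {s0, s2, s3}.
    At s0: \Box r is false.
    At s2: \Box r is false.
    At s3: \Box r is false.
  So \Diamond \Box r is false at s0.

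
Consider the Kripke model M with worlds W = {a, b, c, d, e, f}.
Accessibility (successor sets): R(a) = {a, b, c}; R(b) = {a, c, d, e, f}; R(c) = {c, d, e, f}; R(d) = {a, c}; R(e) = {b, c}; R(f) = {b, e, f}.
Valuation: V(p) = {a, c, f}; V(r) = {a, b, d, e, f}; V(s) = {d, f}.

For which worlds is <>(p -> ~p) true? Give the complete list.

a, b, c, e, f

Let φ = <>(p -> ~p). Evaluate φ at each world:
  a (successors {a, b, c}): φ is true.
  b (successors {a, c, d, e, f}): φ is true.
  c (successors {c, d, e, f}): φ is true.
  d (successors {a, c}): φ is false.
  e (successors {b, c}): φ is true.
  f (successors {b, e, f}): φ is true.
For instance, at c:
  At c: <>(p -> ~p) requires p -> ~p at some successor in {c, d, e, f}.
    p -> ~p holds at d, so <>(p -> ~p) is true at c.
Satisfying worlds: {a, b, c, e, f}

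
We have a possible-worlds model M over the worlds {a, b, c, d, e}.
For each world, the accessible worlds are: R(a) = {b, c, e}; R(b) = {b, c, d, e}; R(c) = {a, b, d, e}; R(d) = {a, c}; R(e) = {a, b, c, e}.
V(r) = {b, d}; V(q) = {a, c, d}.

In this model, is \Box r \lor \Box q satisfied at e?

No

At e: \Box r is false, \Box q is false, so \Box r \lor \Box q is false.
  At e: \Box r requires r at every successor {a, b, c, e}.
    r fails at a, so \Box r is false at e.
  At e: \Box q requires q at every successor {a, b, c, e}.
    q fails at b, so \Box q is false at e.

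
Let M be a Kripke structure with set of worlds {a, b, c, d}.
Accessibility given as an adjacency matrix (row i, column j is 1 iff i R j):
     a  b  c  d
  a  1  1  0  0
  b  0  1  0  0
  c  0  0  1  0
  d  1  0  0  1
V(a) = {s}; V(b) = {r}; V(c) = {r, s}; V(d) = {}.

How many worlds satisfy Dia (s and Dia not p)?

Let φ = Dia (s and Dia not p). Evaluate φ at each world:
  a (successors {a, b}): φ is true.
  b (successors {b}): φ is false.
  c (successors {c}): φ is true.
  d (successors {a, d}): φ is true.
For instance, at d:
  At d: Dia (s and Dia not p) requires s and Dia not p at some successor in {a, d}.
    s and Dia not p holds at a, so Dia (s and Dia not p) is true at d.
      At a: s is true, Dia not p is true, so s and Dia not p is true.
Satisfying worlds: {a, c, d}

3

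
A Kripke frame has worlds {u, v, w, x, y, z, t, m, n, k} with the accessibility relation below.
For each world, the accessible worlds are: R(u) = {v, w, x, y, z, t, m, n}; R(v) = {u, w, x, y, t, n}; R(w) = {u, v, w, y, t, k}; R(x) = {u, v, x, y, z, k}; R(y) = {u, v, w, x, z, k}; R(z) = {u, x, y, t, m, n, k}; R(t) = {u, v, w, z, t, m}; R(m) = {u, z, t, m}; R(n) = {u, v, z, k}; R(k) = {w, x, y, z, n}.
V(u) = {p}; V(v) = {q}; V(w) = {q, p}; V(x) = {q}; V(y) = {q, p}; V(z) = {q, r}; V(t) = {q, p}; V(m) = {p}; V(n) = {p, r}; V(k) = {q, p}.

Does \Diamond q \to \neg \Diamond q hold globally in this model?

Recall that \Diamond ψ holds at a world iff ψ holds at some accessible world.
Let φ = \Diamond q \to \neg \Diamond q. Evaluate φ at each world:
  u (successors {v, w, x, y, z, t, m, n}): φ is false.
  v (successors {u, w, x, y, t, n}): φ is false.
  w (successors {u, v, w, y, t, k}): φ is false.
  x (successors {u, v, x, y, z, k}): φ is false.
  y (successors {u, v, w, x, z, k}): φ is false.
  z (successors {u, x, y, t, m, n, k}): φ is false.
  t (successors {u, v, w, z, t, m}): φ is false.
  m (successors {u, z, t, m}): φ is false.
  n (successors {u, v, z, k}): φ is false.
  k (successors {w, x, y, z, n}): φ is false.
Detail at u (counterexample):
  At u: \Diamond q is true, \neg \Diamond q is false, so \Diamond q \to \neg \Diamond q is false.
    At u: \Diamond q requires q at some successor in {v, w, x, y, z, t, m, n}.
      q holds at v, so \Diamond q is true at u.
    At u: \Diamond q is true, so \neg \Diamond q is false.
      At u: \Diamond q requires q at some successor in {v, w, x, y, z, t, m, n}.
        q holds at v, so \Diamond q is true at u.

No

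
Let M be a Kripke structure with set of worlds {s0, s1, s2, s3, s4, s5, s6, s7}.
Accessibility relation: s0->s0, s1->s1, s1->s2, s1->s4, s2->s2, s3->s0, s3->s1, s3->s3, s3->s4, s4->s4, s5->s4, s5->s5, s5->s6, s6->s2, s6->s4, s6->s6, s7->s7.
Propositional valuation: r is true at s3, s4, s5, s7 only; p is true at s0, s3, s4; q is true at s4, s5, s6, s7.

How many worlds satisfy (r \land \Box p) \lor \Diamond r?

Let φ = (r \land \Box p) \lor \Diamond r. Evaluate φ at each world:
  s0 (successors {s0}): φ is false.
  s1 (successors {s1, s2, s4}): φ is true.
  s2 (successors {s2}): φ is false.
  s3 (successors {s0, s1, s3, s4}): φ is true.
  s4 (successors {s4}): φ is true.
  s5 (successors {s4, s5, s6}): φ is true.
  s6 (successors {s2, s4, s6}): φ is true.
  s7 (successors {s7}): φ is true.
For instance, at s0:
  At s0: r \land \Box p is false, \Diamond r is false, so (r \land \Box p) \lor \Diamond r is false.
    At s0: r is false, \Box p is true, so r \land \Box p is false.
      At s0: \Box p requires p at every successor {s0}.
        At s0: p is true.
      So \Box p is true at s0.
    At s0: \Diamond r requires r at some successor in {s0}.
      At s0: r is false.
    So \Diamond r is false at s0.
Satisfying worlds: {s1, s3, s4, s5, s6, s7}

6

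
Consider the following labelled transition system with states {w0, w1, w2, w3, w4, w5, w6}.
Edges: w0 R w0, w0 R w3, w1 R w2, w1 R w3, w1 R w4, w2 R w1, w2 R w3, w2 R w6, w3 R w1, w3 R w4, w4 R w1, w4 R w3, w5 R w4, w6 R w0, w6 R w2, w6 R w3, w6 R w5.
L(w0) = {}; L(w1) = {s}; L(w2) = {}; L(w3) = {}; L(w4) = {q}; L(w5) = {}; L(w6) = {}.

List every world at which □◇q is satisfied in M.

Let φ = □◇q. Evaluate φ at each world:
  w0 (successors {w0, w3}): φ is false.
  w1 (successors {w2, w3, w4}): φ is false.
  w2 (successors {w1, w3, w6}): φ is false.
  w3 (successors {w1, w4}): φ is false.
  w4 (successors {w1, w3}): φ is true.
  w5 (successors {w4}): φ is false.
  w6 (successors {w0, w2, w3, w5}): φ is false.
For instance, at w4:
  At w4: □◇q requires ◇q at every successor {w1, w3}.
      At w1: ◇q requires q at some successor in {w2, w3, w4}.
        q holds at w4, so ◇q is true at w1.
      At w3: ◇q requires q at some successor in {w1, w4}.
        q holds at w4, so ◇q is true at w3.
  So □◇q is true at w4.
Satisfying worlds: {w4}

w4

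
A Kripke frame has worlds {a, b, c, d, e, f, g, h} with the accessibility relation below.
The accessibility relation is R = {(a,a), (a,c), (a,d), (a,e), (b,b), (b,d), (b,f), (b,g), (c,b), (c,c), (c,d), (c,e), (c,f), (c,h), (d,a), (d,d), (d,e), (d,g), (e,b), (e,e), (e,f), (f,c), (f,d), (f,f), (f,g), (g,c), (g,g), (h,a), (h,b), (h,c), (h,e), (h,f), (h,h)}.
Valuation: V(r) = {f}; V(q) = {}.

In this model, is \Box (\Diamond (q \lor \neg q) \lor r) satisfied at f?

Recall that \Box ψ holds at a world iff ψ holds at every accessible world, and \Diamond ψ holds iff ψ holds at some accessible world.
At f: \Box (\Diamond (q \lor \neg q) \lor r) requires \Diamond (q \lor \neg q) \lor r at every successor {c, d, f, g}.
  At c: \Diamond (q \lor \neg q) \lor r is true.
  At d: \Diamond (q \lor \neg q) \lor r is true.
  At f: \Diamond (q \lor \neg q) \lor r is true.
  At g: \Diamond (q \lor \neg q) \lor r is true.
So \Box (\Diamond (q \lor \neg q) \lor r) is true at f.

Yes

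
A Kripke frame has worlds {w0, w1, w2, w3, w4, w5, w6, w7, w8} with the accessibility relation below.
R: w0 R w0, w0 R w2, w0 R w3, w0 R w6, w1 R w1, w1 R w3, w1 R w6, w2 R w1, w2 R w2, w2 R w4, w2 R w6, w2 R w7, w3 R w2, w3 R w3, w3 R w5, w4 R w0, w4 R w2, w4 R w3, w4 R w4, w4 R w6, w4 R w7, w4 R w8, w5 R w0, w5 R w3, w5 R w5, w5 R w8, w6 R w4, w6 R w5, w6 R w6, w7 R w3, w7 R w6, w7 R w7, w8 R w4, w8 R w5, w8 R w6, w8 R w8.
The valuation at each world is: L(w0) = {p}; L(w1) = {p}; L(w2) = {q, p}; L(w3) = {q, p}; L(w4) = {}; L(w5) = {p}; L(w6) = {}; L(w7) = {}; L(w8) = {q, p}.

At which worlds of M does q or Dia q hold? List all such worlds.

Let φ = q or Dia q. Evaluate φ at each world:
  w0 (successors {w0, w2, w3, w6}): φ is true.
  w1 (successors {w1, w3, w6}): φ is true.
  w2 (successors {w1, w2, w4, w6, w7}): φ is true.
  w3 (successors {w2, w3, w5}): φ is true.
  w4 (successors {w0, w2, w3, w4, w6, w7, w8}): φ is true.
  w5 (successors {w0, w3, w5, w8}): φ is true.
  w6 (successors {w4, w5, w6}): φ is false.
  w7 (successors {w3, w6, w7}): φ is true.
  w8 (successors {w4, w5, w6, w8}): φ is true.
For instance, at w6:
  At w6: q is false, Dia q is false, so q or Dia q is false.
    At w6: Dia q requires q at some successor in {w4, w5, w6}.
      At w4: q is false.
      At w5: q is false.
      At w6: q is false.
    So Dia q is false at w6.
Satisfying worlds: {w0, w1, w2, w3, w4, w5, w7, w8}

w0, w1, w2, w3, w4, w5, w7, w8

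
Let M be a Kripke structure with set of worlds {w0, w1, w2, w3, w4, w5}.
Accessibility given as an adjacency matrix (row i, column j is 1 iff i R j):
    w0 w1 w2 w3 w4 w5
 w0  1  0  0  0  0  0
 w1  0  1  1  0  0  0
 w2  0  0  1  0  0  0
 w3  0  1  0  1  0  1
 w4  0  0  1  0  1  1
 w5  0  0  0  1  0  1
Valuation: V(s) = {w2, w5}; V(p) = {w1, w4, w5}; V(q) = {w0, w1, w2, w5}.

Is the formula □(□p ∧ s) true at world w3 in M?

At w3: □(□p ∧ s) requires □p ∧ s at every successor {w1, w3, w5}.
  □p ∧ s fails at w1, so □(□p ∧ s) is false at w3.
    At w1: □p is false, s is false, so □p ∧ s is false.
      At w1: □p requires p at every successor {w1, w2}.
        p fails at w2, so □p is false at w1.

No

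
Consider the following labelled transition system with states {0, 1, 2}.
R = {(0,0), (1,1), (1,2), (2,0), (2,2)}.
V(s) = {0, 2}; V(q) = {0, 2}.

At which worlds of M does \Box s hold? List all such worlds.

Let φ = \Box s. Evaluate φ at each world:
  0 (successors {0}): φ is true.
  1 (successors {1, 2}): φ is false.
  2 (successors {0, 2}): φ is true.
For instance, at 2:
  At 2: \Box s requires s at every successor {0, 2}.
    At 0: s is true.
    At 2: s is true.
  So \Box s is true at 2.
Satisfying worlds: {0, 2}

0, 2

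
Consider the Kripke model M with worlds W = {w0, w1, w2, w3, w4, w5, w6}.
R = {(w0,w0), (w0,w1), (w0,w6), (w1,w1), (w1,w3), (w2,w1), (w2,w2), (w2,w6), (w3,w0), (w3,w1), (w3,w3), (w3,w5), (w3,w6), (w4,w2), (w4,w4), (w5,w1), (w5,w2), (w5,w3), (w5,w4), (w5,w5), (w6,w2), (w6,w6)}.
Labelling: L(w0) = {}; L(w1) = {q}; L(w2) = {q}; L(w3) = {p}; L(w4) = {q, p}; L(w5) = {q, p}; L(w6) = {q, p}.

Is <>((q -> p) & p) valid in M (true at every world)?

Let φ = <>((q -> p) & p). Evaluate φ at each world:
  w0 (successors {w0, w1, w6}): φ is true.
  w1 (successors {w1, w3}): φ is true.
  w2 (successors {w1, w2, w6}): φ is true.
  w3 (successors {w0, w1, w3, w5, w6}): φ is true.
  w4 (successors {w2, w4}): φ is true.
  w5 (successors {w1, w2, w3, w4, w5}): φ is true.
  w6 (successors {w2, w6}): φ is true.
For instance, at w0:
  At w0: <>((q -> p) & p) requires (q -> p) & p at some successor in {w0, w1, w6}.
    (q -> p) & p holds at w6, so <>((q -> p) & p) is true at w0.

Yes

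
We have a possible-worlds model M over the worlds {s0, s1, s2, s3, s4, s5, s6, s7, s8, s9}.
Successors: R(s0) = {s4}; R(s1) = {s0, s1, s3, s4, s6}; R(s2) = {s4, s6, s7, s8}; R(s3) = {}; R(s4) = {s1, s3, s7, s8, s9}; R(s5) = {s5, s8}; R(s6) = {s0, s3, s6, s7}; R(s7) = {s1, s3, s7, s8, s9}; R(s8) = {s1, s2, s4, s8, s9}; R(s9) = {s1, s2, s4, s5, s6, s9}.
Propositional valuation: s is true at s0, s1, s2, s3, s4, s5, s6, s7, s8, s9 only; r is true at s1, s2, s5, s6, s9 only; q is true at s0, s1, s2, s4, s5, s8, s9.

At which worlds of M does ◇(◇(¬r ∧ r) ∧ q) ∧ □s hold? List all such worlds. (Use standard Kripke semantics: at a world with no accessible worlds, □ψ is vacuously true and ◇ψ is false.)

none

Let φ = ◇(◇(¬r ∧ r) ∧ q) ∧ □s. Evaluate φ at each world:
  s0 (successors {s4}): φ is false.
  s1 (successors {s0, s1, s3, s4, s6}): φ is false.
  s2 (successors {s4, s6, s7, s8}): φ is false.
  s3 (successors ∅): φ is false.
  s4 (successors {s1, s3, s7, s8, s9}): φ is false.
  s5 (successors {s5, s8}): φ is false.
  s6 (successors {s0, s3, s6, s7}): φ is false.
  s7 (successors {s1, s3, s7, s8, s9}): φ is false.
  s8 (successors {s1, s2, s4, s8, s9}): φ is false.
  s9 (successors {s1, s2, s4, s5, s6, s9}): φ is false.
For instance, at s9:
  At s9: ◇(◇(¬r ∧ r) ∧ q) is false, □s is true, so ◇(◇(¬r ∧ r) ∧ q) ∧ □s is false.
    At s9: ◇(◇(¬r ∧ r) ∧ q) requires ◇(¬r ∧ r) ∧ q at some successor in {s1, s2, s4, s5, s6, s9}.
      At s1: ◇(¬r ∧ r) ∧ q is false.
      At s2: ◇(¬r ∧ r) ∧ q is false.
      At s4: ◇(¬r ∧ r) ∧ q is false.
      At s5: ◇(¬r ∧ r) ∧ q is false.
      At s6: ◇(¬r ∧ r) ∧ q is false.
      At s9: ◇(¬r ∧ r) ∧ q is false.
    So ◇(◇(¬r ∧ r) ∧ q) is false at s9.
    At s9: □s requires s at every successor {s1, s2, s4, s5, s6, s9}.
      At s1: s is true.
      At s2: s is true.
      At s4: s is true.
      At s5: s is true.
      At s6: s is true.
      At s9: s is true.
    So □s is true at s9.
Satisfying worlds: none.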